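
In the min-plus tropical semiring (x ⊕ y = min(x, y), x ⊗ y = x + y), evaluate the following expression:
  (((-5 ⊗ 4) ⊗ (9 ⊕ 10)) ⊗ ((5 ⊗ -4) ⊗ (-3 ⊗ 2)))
(((-5 ⊗ 4) ⊗ (9 ⊕ 10)) ⊗ ((5 ⊗ -4) ⊗ (-3 ⊗ 2))) = 8

Expand innermost to outermost. Recall ⊕ takes the minimum of its arguments and ⊗ takes their sum. Working out the expression (((-5 ⊗ 4) ⊗ (9 ⊕ 10)) ⊗ ((5 ⊗ -4) ⊗ (-3 ⊗ 2))) gives 8.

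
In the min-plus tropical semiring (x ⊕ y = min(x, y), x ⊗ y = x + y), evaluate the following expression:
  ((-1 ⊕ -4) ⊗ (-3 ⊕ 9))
((-1 ⊕ -4) ⊗ (-3 ⊕ 9)) = -7

Expand innermost to outermost. Recall ⊕ takes the minimum of its arguments and ⊗ takes their sum. Working out the expression ((-1 ⊕ -4) ⊗ (-3 ⊕ 9)) gives -7.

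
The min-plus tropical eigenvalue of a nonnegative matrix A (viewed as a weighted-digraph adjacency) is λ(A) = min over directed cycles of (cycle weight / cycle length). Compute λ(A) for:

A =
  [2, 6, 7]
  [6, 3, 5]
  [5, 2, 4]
λ(A) = 2

Enumerate directed cycles and compute their means (weight / length). Sample:
  cycle 0 → 0: weight = 2, length = 1, mean = 2/1 ≈ 2.000
  cycle 1 → 1: weight = 3, length = 1, mean = 3/1 ≈ 3.000
  cycle 2 → 2: weight = 4, length = 1, mean = 4/1 ≈ 4.000
  cycle 0 → 1 → 0: weight = 12, length = 2, mean = 12/2 ≈ 6.000
  cycle 0 → 2 → 0: weight = 12, length = 2, mean = 12/2 ≈ 6.000
  cycle 1 → 0 → 1: weight = 12, length = 2, mean = 12/2 ≈ 6.000
Minimum mean = 2.000, attained e.g. along the cycle 0 → 0 with weight 2 and length 1. So λ(A) = 2/1 = 2.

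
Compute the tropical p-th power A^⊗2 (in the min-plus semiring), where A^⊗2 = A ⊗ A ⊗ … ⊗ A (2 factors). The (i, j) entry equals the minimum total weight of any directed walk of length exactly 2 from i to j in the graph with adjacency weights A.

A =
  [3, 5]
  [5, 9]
A^⊗2 =
  [6, 8]
  [8, 10]

Each entry (A^⊗2)_ij equals the minimum over all length-2 walks i = v_0 → v_1 → … → v_2 = j of Σ_t A[v_t][v_{t+1}]. For example, for (i, j) = (0, 1) we minimise over 2 possible intermediate vertex sequences; the minimum is 8, attained along the walk 0 → 0 → 1.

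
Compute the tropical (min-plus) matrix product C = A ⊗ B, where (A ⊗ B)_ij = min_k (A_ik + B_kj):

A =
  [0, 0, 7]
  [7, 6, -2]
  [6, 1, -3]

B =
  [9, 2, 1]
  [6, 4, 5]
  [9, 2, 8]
A ⊗ B =
  [6, 2, 1]
  [7, 0, 6]
  [6, -1, 5]

Apply the min-plus product entry-by-entry:
  C[0][0] = min over k of (A[0][0] + B[0][0] = 0 + 9 = 9, A[0][1] + B[1][0] = 0 + 6 = 6, A[0][2] + B[2][0] = 7 + 9 = 16) = 6 (attained at k = 1)
  C[0][1] = min over k of (A[0][0] + B[0][1] = 0 + 2 = 2, A[0][1] + B[1][1] = 0 + 4 = 4, A[0][2] + B[2][1] = 7 + 2 = 9) = 2 (attained at k = 0)
  C[0][2] = min over k of (A[0][0] + B[0][2] = 0 + 1 = 1, A[0][1] + B[1][2] = 0 + 5 = 5, A[0][2] + B[2][2] = 7 + 8 = 15) = 1 (attained at k = 0)
  C[1][0] = min over k of (A[1][0] + B[0][0] = 7 + 9 = 16, A[1][1] + B[1][0] = 6 + 6 = 12, A[1][2] + B[2][0] = -2 + 9 = 7) = 7 (attained at k = 2)
  C[1][1] = min over k of (A[1][0] + B[0][1] = 7 + 2 = 9, A[1][1] + B[1][1] = 6 + 4 = 10, A[1][2] + B[2][1] = -2 + 2 = 0) = 0 (attained at k = 2)
  C[1][2] = min over k of (A[1][0] + B[0][2] = 7 + 1 = 8, A[1][1] + B[1][2] = 6 + 5 = 11, A[1][2] + B[2][2] = -2 + 8 = 6) = 6 (attained at k = 2)
  C[2][0] = min over k of (A[2][0] + B[0][0] = 6 + 9 = 15, A[2][1] + B[1][0] = 1 + 6 = 7, A[2][2] + B[2][0] = -3 + 9 = 6) = 6 (attained at k = 2)
  C[2][1] = min over k of (A[2][0] + B[0][1] = 6 + 2 = 8, A[2][1] + B[1][1] = 1 + 4 = 5, A[2][2] + B[2][1] = -3 + 2 = -1) = -1 (attained at k = 2)
  C[2][2] = min over k of (A[2][0] + B[0][2] = 6 + 1 = 7, A[2][1] + B[1][2] = 1 + 5 = 6, A[2][2] + B[2][2] = -3 + 8 = 5) = 5 (attained at k = 2)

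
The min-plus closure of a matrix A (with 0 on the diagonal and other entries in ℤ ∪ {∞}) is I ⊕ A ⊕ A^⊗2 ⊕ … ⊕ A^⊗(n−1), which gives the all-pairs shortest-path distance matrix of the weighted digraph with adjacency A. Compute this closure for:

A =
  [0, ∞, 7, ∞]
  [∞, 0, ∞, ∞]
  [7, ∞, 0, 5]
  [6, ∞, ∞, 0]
Closure =
  [0, ∞, 7, 12]
  [∞, 0, ∞, ∞]
  [7, ∞, 0, 5]
  [6, ∞, 13, 0]

This is the Floyd-Warshall all-pairs shortest-path computation. For each intermediate vertex k = 0, 1, …, 3, update dist[i][j] ← min(dist[i][j], dist[i][k] + dist[k][j]). The final matrix gives, for each (i, j), the minimum total weight of any directed path from i to j (possibly empty when i = j).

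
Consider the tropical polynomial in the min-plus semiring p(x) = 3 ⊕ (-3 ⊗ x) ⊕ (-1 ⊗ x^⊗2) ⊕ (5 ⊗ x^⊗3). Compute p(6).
p(6) = 3

A tropical monomial a ⊗ x^⊗i evaluates to a + i · x. Evaluating each term at x = 6:
  Term 0 contributes 3 + 0 · 6 = 3
  Term 1 contributes -3 + 1 · 6 = 3
  Term 2 contributes -1 + 2 · 6 = 11
  Term 3 contributes 5 + 3 · 6 = 23
p(6) = ⊕ of these = min[3, 3, 11, 23] = 3.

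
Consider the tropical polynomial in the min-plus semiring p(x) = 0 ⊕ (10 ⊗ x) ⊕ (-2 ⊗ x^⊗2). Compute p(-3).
p(-3) = -8

A tropical monomial a ⊗ x^⊗i evaluates to a + i · x. Evaluating each term at x = -3:
  Term 0 contributes 0 + 0 · -3 = 0
  Term 1 contributes 10 + 1 · -3 = 7
  Term 2 contributes -2 + 2 · -3 = -8
p(-3) = ⊕ of these = min[0, 7, -8] = -8.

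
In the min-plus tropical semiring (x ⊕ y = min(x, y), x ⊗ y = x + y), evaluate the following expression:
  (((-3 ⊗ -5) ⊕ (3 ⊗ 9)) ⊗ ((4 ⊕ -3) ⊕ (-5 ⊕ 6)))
(((-3 ⊗ -5) ⊕ (3 ⊗ 9)) ⊗ ((4 ⊕ -3) ⊕ (-5 ⊕ 6))) = -13

Expand innermost to outermost. Recall ⊕ takes the minimum of its arguments and ⊗ takes their sum. Working out the expression (((-3 ⊗ -5) ⊕ (3 ⊗ 9)) ⊗ ((4 ⊕ -3) ⊕ (-5 ⊕ 6))) gives -13.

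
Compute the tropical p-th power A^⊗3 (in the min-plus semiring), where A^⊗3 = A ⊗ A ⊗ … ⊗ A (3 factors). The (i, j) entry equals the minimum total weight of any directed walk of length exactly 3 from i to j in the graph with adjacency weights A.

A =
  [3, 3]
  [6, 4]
A^⊗3 =
  [9, 9]
  [12, 12]

Each entry (A^⊗3)_ij equals the minimum over all length-3 walks i = v_0 → v_1 → … → v_3 = j of Σ_t A[v_t][v_{t+1}]. For example, for (i, j) = (0, 1) we minimise over 4 possible intermediate vertex sequences; the minimum is 9, attained along the walk 0 → 0 → 0 → 1.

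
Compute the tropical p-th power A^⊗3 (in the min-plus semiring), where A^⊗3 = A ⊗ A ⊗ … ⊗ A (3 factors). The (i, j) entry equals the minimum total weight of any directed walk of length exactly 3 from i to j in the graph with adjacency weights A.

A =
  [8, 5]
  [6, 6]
A^⊗3 =
  [17, 16]
  [17, 17]

Each entry (A^⊗3)_ij equals the minimum over all length-3 walks i = v_0 → v_1 → … → v_3 = j of Σ_t A[v_t][v_{t+1}]. For example, for (i, j) = (0, 1) we minimise over 4 possible intermediate vertex sequences; the minimum is 16, attained along the walk 0 → 1 → 0 → 1.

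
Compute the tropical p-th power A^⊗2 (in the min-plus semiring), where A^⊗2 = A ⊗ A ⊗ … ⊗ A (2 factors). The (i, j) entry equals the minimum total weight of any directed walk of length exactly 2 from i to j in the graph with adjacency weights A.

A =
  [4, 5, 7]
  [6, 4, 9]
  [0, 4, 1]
A^⊗2 =
  [7, 9, 8]
  [9, 8, 10]
  [1, 5, 2]

Each entry (A^⊗2)_ij equals the minimum over all length-2 walks i = v_0 → v_1 → … → v_2 = j of Σ_t A[v_t][v_{t+1}]. For example, for (i, j) = (0, 2) we minimise over 3 possible intermediate vertex sequences; the minimum is 8, attained along the walk 0 → 2 → 2.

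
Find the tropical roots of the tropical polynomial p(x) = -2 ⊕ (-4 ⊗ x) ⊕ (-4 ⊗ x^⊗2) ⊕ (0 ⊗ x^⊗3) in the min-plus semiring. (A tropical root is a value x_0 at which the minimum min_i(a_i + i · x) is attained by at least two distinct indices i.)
Roots: {-4, 0, 2}

Each tropical root is a break point of the lower envelope of the lines y = a_i + i · x (there are 4 lines, with slopes 0, 1, ..., 3). Only the lines that attain the minimum somewhere contribute to roots; other lines are dominated. Here the surviving (envelope) indices are i = 3, i = 2, i = 1, i = 0.
Intersections between consecutive envelope lines give the roots: for adjacent envelope indices i < j the intersection is x = (a_i − a_j) / (j − i). Reading off the sorted break points: {-4, 0, 2}.
Verification: at each break x_0, at least two indices attain the minimum of min_i(a_i + i · x_0).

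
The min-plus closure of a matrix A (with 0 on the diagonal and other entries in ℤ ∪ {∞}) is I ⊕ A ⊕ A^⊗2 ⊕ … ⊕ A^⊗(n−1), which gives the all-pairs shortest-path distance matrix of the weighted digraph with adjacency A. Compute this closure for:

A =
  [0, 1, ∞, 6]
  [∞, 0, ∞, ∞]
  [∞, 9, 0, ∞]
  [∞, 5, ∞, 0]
Closure =
  [0, 1, ∞, 6]
  [∞, 0, ∞, ∞]
  [∞, 9, 0, ∞]
  [∞, 5, ∞, 0]

This is the Floyd-Warshall all-pairs shortest-path computation. For each intermediate vertex k = 0, 1, …, 3, update dist[i][j] ← min(dist[i][j], dist[i][k] + dist[k][j]). The final matrix gives, for each (i, j), the minimum total weight of any directed path from i to j (possibly empty when i = j).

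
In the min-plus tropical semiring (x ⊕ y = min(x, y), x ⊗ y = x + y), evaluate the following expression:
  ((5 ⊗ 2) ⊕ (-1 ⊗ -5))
((5 ⊗ 2) ⊕ (-1 ⊗ -5)) = -6

Expand innermost to outermost. Recall ⊕ takes the minimum of its arguments and ⊗ takes their sum. Working out the expression ((5 ⊗ 2) ⊕ (-1 ⊗ -5)) gives -6.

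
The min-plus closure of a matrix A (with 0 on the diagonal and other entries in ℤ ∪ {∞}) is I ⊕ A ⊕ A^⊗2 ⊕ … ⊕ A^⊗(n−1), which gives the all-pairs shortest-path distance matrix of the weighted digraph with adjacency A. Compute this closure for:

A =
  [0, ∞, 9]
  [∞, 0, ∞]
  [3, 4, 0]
Closure =
  [0, 13, 9]
  [∞, 0, ∞]
  [3, 4, 0]

This is the Floyd-Warshall all-pairs shortest-path computation. For each intermediate vertex k = 0, 1, …, 2, update dist[i][j] ← min(dist[i][j], dist[i][k] + dist[k][j]). The final matrix gives, for each (i, j), the minimum total weight of any directed path from i to j (possibly empty when i = j).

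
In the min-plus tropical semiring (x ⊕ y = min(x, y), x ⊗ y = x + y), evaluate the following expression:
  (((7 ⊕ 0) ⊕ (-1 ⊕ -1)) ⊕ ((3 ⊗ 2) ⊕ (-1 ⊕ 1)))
(((7 ⊕ 0) ⊕ (-1 ⊕ -1)) ⊕ ((3 ⊗ 2) ⊕ (-1 ⊕ 1))) = -1

Expand innermost to outermost. Recall ⊕ takes the minimum of its arguments and ⊗ takes their sum. Working out the expression (((7 ⊕ 0) ⊕ (-1 ⊕ -1)) ⊕ ((3 ⊗ 2) ⊕ (-1 ⊕ 1))) gives -1.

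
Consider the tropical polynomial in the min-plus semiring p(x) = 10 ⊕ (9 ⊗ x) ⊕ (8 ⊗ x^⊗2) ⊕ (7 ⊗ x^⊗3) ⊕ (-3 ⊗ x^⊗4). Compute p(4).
p(4) = 10

A tropical monomial a ⊗ x^⊗i evaluates to a + i · x. Evaluating each term at x = 4:
  Term 0 contributes 10 + 0 · 4 = 10
  Term 1 contributes 9 + 1 · 4 = 13
  Term 2 contributes 8 + 2 · 4 = 16
  Term 3 contributes 7 + 3 · 4 = 19
  Term 4 contributes -3 + 4 · 4 = 13
p(4) = ⊕ of these = min[10, 13, 16, 19, 13] = 10.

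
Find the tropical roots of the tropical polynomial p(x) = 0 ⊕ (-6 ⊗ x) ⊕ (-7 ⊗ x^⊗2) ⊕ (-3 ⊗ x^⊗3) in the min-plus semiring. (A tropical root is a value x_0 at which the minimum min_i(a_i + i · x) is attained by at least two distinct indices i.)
Roots: {-4, 1, 6}

Each tropical root is a break point of the lower envelope of the lines y = a_i + i · x (there are 4 lines, with slopes 0, 1, ..., 3). Only the lines that attain the minimum somewhere contribute to roots; other lines are dominated. Here the surviving (envelope) indices are i = 3, i = 2, i = 1, i = 0.
Intersections between consecutive envelope lines give the roots: for adjacent envelope indices i < j the intersection is x = (a_i − a_j) / (j − i). Reading off the sorted break points: {-4, 1, 6}.
Verification: at each break x_0, at least two indices attain the minimum of min_i(a_i + i · x_0).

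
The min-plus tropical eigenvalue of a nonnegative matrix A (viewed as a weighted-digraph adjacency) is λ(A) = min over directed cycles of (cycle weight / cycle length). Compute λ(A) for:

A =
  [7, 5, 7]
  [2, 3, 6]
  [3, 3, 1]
λ(A) = 1

Enumerate directed cycles and compute their means (weight / length). Sample:
  cycle 0 → 0: weight = 7, length = 1, mean = 7/1 ≈ 7.000
  cycle 1 → 1: weight = 3, length = 1, mean = 3/1 ≈ 3.000
  cycle 2 → 2: weight = 1, length = 1, mean = 1/1 ≈ 1.000
  cycle 0 → 1 → 0: weight = 7, length = 2, mean = 7/2 ≈ 3.500
  cycle 0 → 2 → 0: weight = 10, length = 2, mean = 10/2 ≈ 5.000
  cycle 1 → 0 → 1: weight = 7, length = 2, mean = 7/2 ≈ 3.500
Minimum mean = 1.000, attained e.g. along the cycle 2 → 2 with weight 1 and length 1. So λ(A) = 1/1 = 1.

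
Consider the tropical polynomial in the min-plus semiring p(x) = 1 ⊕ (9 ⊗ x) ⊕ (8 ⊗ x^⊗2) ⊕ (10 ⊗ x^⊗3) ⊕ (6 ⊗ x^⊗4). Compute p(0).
p(0) = 1

A tropical monomial a ⊗ x^⊗i evaluates to a + i · x. Evaluating each term at x = 0:
  Term 0 contributes 1 + 0 · 0 = 1
  Term 1 contributes 9 + 1 · 0 = 9
  Term 2 contributes 8 + 2 · 0 = 8
  Term 3 contributes 10 + 3 · 0 = 10
  Term 4 contributes 6 + 4 · 0 = 6
p(0) = ⊕ of these = min[1, 9, 8, 10, 6] = 1.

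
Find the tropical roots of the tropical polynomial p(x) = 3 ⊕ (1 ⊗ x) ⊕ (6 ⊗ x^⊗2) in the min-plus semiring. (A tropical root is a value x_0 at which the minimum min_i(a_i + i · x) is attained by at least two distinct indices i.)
Roots: {-5, 2}

Each tropical root is a break point of the lower envelope of the lines y = a_i + i · x (there are 3 lines, with slopes 0, 1, ..., 2). Only the lines that attain the minimum somewhere contribute to roots; other lines are dominated. Here the surviving (envelope) indices are i = 2, i = 1, i = 0.
Intersections between consecutive envelope lines give the roots: for adjacent envelope indices i < j the intersection is x = (a_i − a_j) / (j − i). Reading off the sorted break points: {-5, 2}.
Verification: at each break x_0, at least two indices attain the minimum of min_i(a_i + i · x_0).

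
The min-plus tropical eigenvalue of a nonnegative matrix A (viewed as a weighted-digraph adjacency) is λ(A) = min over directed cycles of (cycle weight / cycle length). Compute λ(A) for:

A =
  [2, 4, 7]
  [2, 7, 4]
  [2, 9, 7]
λ(A) = 2

Enumerate directed cycles and compute their means (weight / length). Sample:
  cycle 0 → 0: weight = 2, length = 1, mean = 2/1 ≈ 2.000
  cycle 1 → 1: weight = 7, length = 1, mean = 7/1 ≈ 7.000
  cycle 2 → 2: weight = 7, length = 1, mean = 7/1 ≈ 7.000
  cycle 0 → 1 → 0: weight = 6, length = 2, mean = 6/2 ≈ 3.000
  cycle 0 → 2 → 0: weight = 9, length = 2, mean = 9/2 ≈ 4.500
  cycle 1 → 0 → 1: weight = 6, length = 2, mean = 6/2 ≈ 3.000
Minimum mean = 2.000, attained e.g. along the cycle 0 → 0 with weight 2 and length 1. So λ(A) = 2/1 = 2.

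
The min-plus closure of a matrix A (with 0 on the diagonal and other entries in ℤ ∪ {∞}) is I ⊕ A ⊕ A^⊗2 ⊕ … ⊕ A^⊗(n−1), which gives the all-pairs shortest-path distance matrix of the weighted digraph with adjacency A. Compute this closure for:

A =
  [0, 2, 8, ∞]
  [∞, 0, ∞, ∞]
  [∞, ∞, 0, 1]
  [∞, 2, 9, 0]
Closure =
  [0, 2, 8, 9]
  [∞, 0, ∞, ∞]
  [∞, 3, 0, 1]
  [∞, 2, 9, 0]

This is the Floyd-Warshall all-pairs shortest-path computation. For each intermediate vertex k = 0, 1, …, 3, update dist[i][j] ← min(dist[i][j], dist[i][k] + dist[k][j]). The final matrix gives, for each (i, j), the minimum total weight of any directed path from i to j (possibly empty when i = j).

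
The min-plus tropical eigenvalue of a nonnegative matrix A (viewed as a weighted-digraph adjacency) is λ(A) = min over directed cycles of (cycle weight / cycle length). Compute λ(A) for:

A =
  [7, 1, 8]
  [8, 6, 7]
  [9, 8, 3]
λ(A) = 3

Enumerate directed cycles and compute their means (weight / length). Sample:
  cycle 0 → 0: weight = 7, length = 1, mean = 7/1 ≈ 7.000
  cycle 1 → 1: weight = 6, length = 1, mean = 6/1 ≈ 6.000
  cycle 2 → 2: weight = 3, length = 1, mean = 3/1 ≈ 3.000
  cycle 0 → 1 → 0: weight = 9, length = 2, mean = 9/2 ≈ 4.500
  cycle 0 → 2 → 0: weight = 17, length = 2, mean = 17/2 ≈ 8.500
  cycle 1 → 0 → 1: weight = 9, length = 2, mean = 9/2 ≈ 4.500
Minimum mean = 3.000, attained e.g. along the cycle 2 → 2 with weight 3 and length 1. So λ(A) = 3/1 = 3.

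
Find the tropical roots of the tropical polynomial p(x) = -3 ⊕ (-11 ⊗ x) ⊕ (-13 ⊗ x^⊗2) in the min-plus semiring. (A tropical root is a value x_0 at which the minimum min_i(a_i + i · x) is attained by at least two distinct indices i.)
Roots: {2, 8}

Each tropical root is a break point of the lower envelope of the lines y = a_i + i · x (there are 3 lines, with slopes 0, 1, ..., 2). Only the lines that attain the minimum somewhere contribute to roots; other lines are dominated. Here the surviving (envelope) indices are i = 2, i = 1, i = 0.
Intersections between consecutive envelope lines give the roots: for adjacent envelope indices i < j the intersection is x = (a_i − a_j) / (j − i). Reading off the sorted break points: {2, 8}.
Verification: at each break x_0, at least two indices attain the minimum of min_i(a_i + i · x_0).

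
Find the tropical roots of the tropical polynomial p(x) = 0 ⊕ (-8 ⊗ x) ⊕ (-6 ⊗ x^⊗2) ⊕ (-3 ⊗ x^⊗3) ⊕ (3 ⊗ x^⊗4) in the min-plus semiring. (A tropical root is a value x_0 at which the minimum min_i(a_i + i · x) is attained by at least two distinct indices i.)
Roots: {-6, -3, -2, 8}

Each tropical root is a break point of the lower envelope of the lines y = a_i + i · x (there are 5 lines, with slopes 0, 1, ..., 4). Only the lines that attain the minimum somewhere contribute to roots; other lines are dominated. Here the surviving (envelope) indices are i = 4, i = 3, i = 2, i = 1, i = 0.
Intersections between consecutive envelope lines give the roots: for adjacent envelope indices i < j the intersection is x = (a_i − a_j) / (j − i). Reading off the sorted break points: {-6, -3, -2, 8}.
Verification: at each break x_0, at least two indices attain the minimum of min_i(a_i + i · x_0).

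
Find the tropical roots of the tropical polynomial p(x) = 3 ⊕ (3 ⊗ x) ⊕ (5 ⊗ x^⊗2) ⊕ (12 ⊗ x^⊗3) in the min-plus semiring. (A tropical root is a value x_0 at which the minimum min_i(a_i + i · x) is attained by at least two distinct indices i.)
Roots: {-7, -2, 0}

Each tropical root is a break point of the lower envelope of the lines y = a_i + i · x (there are 4 lines, with slopes 0, 1, ..., 3). Only the lines that attain the minimum somewhere contribute to roots; other lines are dominated. Here the surviving (envelope) indices are i = 3, i = 2, i = 1, i = 0.
Intersections between consecutive envelope lines give the roots: for adjacent envelope indices i < j the intersection is x = (a_i − a_j) / (j − i). Reading off the sorted break points: {-7, -2, 0}.
Verification: at each break x_0, at least two indices attain the minimum of min_i(a_i + i · x_0).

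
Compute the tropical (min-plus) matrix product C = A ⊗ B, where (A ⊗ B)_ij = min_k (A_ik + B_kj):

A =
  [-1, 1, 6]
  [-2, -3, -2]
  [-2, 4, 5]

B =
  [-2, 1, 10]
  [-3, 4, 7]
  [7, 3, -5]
A ⊗ B =
  [-3, 0, 1]
  [-6, -1, -7]
  [-4, -1, 0]

Apply the min-plus product entry-by-entry:
  C[0][0] = min over k of (A[0][0] + B[0][0] = -1 + -2 = -3, A[0][1] + B[1][0] = 1 + -3 = -2, A[0][2] + B[2][0] = 6 + 7 = 13) = -3 (attained at k = 0)
  C[0][1] = min over k of (A[0][0] + B[0][1] = -1 + 1 = 0, A[0][1] + B[1][1] = 1 + 4 = 5, A[0][2] + B[2][1] = 6 + 3 = 9) = 0 (attained at k = 0)
  C[0][2] = min over k of (A[0][0] + B[0][2] = -1 + 10 = 9, A[0][1] + B[1][2] = 1 + 7 = 8, A[0][2] + B[2][2] = 6 + -5 = 1) = 1 (attained at k = 2)
  C[1][0] = min over k of (A[1][0] + B[0][0] = -2 + -2 = -4, A[1][1] + B[1][0] = -3 + -3 = -6, A[1][2] + B[2][0] = -2 + 7 = 5) = -6 (attained at k = 1)
  C[1][1] = min over k of (A[1][0] + B[0][1] = -2 + 1 = -1, A[1][1] + B[1][1] = -3 + 4 = 1, A[1][2] + B[2][1] = -2 + 3 = 1) = -1 (attained at k = 0)
  C[1][2] = min over k of (A[1][0] + B[0][2] = -2 + 10 = 8, A[1][1] + B[1][2] = -3 + 7 = 4, A[1][2] + B[2][2] = -2 + -5 = -7) = -7 (attained at k = 2)
  C[2][0] = min over k of (A[2][0] + B[0][0] = -2 + -2 = -4, A[2][1] + B[1][0] = 4 + -3 = 1, A[2][2] + B[2][0] = 5 + 7 = 12) = -4 (attained at k = 0)
  C[2][1] = min over k of (A[2][0] + B[0][1] = -2 + 1 = -1, A[2][1] + B[1][1] = 4 + 4 = 8, A[2][2] + B[2][1] = 5 + 3 = 8) = -1 (attained at k = 0)
  C[2][2] = min over k of (A[2][0] + B[0][2] = -2 + 10 = 8, A[2][1] + B[1][2] = 4 + 7 = 11, A[2][2] + B[2][2] = 5 + -5 = 0) = 0 (attained at k = 2)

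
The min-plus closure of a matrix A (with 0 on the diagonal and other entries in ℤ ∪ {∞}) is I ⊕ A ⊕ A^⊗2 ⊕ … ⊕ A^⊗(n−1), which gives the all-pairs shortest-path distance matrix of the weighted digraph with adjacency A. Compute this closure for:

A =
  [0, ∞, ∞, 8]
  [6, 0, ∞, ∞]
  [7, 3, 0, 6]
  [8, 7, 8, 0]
Closure =
  [0, 15, 16, 8]
  [6, 0, 22, 14]
  [7, 3, 0, 6]
  [8, 7, 8, 0]

This is the Floyd-Warshall all-pairs shortest-path computation. For each intermediate vertex k = 0, 1, …, 3, update dist[i][j] ← min(dist[i][j], dist[i][k] + dist[k][j]). The final matrix gives, for each (i, j), the minimum total weight of any directed path from i to j (possibly empty when i = j).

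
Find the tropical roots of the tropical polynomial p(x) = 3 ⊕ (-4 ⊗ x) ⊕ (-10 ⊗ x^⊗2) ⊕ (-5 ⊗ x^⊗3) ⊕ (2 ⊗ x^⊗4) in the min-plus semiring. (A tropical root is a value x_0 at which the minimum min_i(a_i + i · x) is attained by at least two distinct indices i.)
Roots: {-7, -5, 6, 7}

Each tropical root is a break point of the lower envelope of the lines y = a_i + i · x (there are 5 lines, with slopes 0, 1, ..., 4). Only the lines that attain the minimum somewhere contribute to roots; other lines are dominated. Here the surviving (envelope) indices are i = 4, i = 3, i = 2, i = 1, i = 0.
Intersections between consecutive envelope lines give the roots: for adjacent envelope indices i < j the intersection is x = (a_i − a_j) / (j − i). Reading off the sorted break points: {-7, -5, 6, 7}.
Verification: at each break x_0, at least two indices attain the minimum of min_i(a_i + i · x_0).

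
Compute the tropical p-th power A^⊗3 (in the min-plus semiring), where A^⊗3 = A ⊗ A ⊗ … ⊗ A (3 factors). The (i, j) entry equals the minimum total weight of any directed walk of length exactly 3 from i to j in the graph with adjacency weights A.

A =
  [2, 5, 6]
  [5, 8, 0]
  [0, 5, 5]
A^⊗3 =
  [5, 9, 7]
  [2, 5, 5]
  [4, 7, 5]

Each entry (A^⊗3)_ij equals the minimum over all length-3 walks i = v_0 → v_1 → … → v_3 = j of Σ_t A[v_t][v_{t+1}]. For example, for (i, j) = (0, 2) we minimise over 9 possible intermediate vertex sequences; the minimum is 7, attained along the walk 0 → 0 → 1 → 2.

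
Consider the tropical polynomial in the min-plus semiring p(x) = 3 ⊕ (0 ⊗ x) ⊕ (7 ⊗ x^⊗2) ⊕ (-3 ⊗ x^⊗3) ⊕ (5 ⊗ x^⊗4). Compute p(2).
p(2) = 2

A tropical monomial a ⊗ x^⊗i evaluates to a + i · x. Evaluating each term at x = 2:
  Term 0 contributes 3 + 0 · 2 = 3
  Term 1 contributes 0 + 1 · 2 = 2
  Term 2 contributes 7 + 2 · 2 = 11
  Term 3 contributes -3 + 3 · 2 = 3
  Term 4 contributes 5 + 4 · 2 = 13
p(2) = ⊕ of these = min[3, 2, 11, 3, 13] = 2.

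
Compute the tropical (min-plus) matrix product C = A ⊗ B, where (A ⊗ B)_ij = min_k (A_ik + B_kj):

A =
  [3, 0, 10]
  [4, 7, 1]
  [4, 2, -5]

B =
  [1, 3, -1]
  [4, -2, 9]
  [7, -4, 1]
A ⊗ B =
  [4, -2, 2]
  [5, -3, 2]
  [2, -9, -4]

Apply the min-plus product entry-by-entry:
  C[0][0] = min over k of (A[0][0] + B[0][0] = 3 + 1 = 4, A[0][1] + B[1][0] = 0 + 4 = 4, A[0][2] + B[2][0] = 10 + 7 = 17) = 4 (attained at k = 0)
  C[0][1] = min over k of (A[0][0] + B[0][1] = 3 + 3 = 6, A[0][1] + B[1][1] = 0 + -2 = -2, A[0][2] + B[2][1] = 10 + -4 = 6) = -2 (attained at k = 1)
  C[0][2] = min over k of (A[0][0] + B[0][2] = 3 + -1 = 2, A[0][1] + B[1][2] = 0 + 9 = 9, A[0][2] + B[2][2] = 10 + 1 = 11) = 2 (attained at k = 0)
  C[1][0] = min over k of (A[1][0] + B[0][0] = 4 + 1 = 5, A[1][1] + B[1][0] = 7 + 4 = 11, A[1][2] + B[2][0] = 1 + 7 = 8) = 5 (attained at k = 0)
  C[1][1] = min over k of (A[1][0] + B[0][1] = 4 + 3 = 7, A[1][1] + B[1][1] = 7 + -2 = 5, A[1][2] + B[2][1] = 1 + -4 = -3) = -3 (attained at k = 2)
  C[1][2] = min over k of (A[1][0] + B[0][2] = 4 + -1 = 3, A[1][1] + B[1][2] = 7 + 9 = 16, A[1][2] + B[2][2] = 1 + 1 = 2) = 2 (attained at k = 2)
  C[2][0] = min over k of (A[2][0] + B[0][0] = 4 + 1 = 5, A[2][1] + B[1][0] = 2 + 4 = 6, A[2][2] + B[2][0] = -5 + 7 = 2) = 2 (attained at k = 2)
  C[2][1] = min over k of (A[2][0] + B[0][1] = 4 + 3 = 7, A[2][1] + B[1][1] = 2 + -2 = 0, A[2][2] + B[2][1] = -5 + -4 = -9) = -9 (attained at k = 2)
  C[2][2] = min over k of (A[2][0] + B[0][2] = 4 + -1 = 3, A[2][1] + B[1][2] = 2 + 9 = 11, A[2][2] + B[2][2] = -5 + 1 = -4) = -4 (attained at k = 2)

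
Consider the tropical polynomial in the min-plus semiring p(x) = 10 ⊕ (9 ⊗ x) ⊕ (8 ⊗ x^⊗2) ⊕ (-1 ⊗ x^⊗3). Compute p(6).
p(6) = 10

A tropical monomial a ⊗ x^⊗i evaluates to a + i · x. Evaluating each term at x = 6:
  Term 0 contributes 10 + 0 · 6 = 10
  Term 1 contributes 9 + 1 · 6 = 15
  Term 2 contributes 8 + 2 · 6 = 20
  Term 3 contributes -1 + 3 · 6 = 17
p(6) = ⊕ of these = min[10, 15, 20, 17] = 10.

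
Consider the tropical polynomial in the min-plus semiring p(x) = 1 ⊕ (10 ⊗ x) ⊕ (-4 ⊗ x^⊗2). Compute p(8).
p(8) = 1

A tropical monomial a ⊗ x^⊗i evaluates to a + i · x. Evaluating each term at x = 8:
  Term 0 contributes 1 + 0 · 8 = 1
  Term 1 contributes 10 + 1 · 8 = 18
  Term 2 contributes -4 + 2 · 8 = 12
p(8) = ⊕ of these = min[1, 18, 12] = 1.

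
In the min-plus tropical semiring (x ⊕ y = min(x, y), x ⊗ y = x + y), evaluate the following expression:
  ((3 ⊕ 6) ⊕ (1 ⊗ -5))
((3 ⊕ 6) ⊕ (1 ⊗ -5)) = -4

Expand innermost to outermost. Recall ⊕ takes the minimum of its arguments and ⊗ takes their sum. Working out the expression ((3 ⊕ 6) ⊕ (1 ⊗ -5)) gives -4.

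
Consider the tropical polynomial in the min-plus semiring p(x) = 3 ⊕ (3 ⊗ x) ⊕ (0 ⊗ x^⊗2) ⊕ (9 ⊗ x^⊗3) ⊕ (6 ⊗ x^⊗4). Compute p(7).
p(7) = 3

A tropical monomial a ⊗ x^⊗i evaluates to a + i · x. Evaluating each term at x = 7:
  Term 0 contributes 3 + 0 · 7 = 3
  Term 1 contributes 3 + 1 · 7 = 10
  Term 2 contributes 0 + 2 · 7 = 14
  Term 3 contributes 9 + 3 · 7 = 30
  Term 4 contributes 6 + 4 · 7 = 34
p(7) = ⊕ of these = min[3, 10, 14, 30, 34] = 3.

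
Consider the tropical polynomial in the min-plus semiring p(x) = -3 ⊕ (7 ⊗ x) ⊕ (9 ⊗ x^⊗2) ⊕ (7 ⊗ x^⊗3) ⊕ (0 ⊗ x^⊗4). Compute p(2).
p(2) = -3

A tropical monomial a ⊗ x^⊗i evaluates to a + i · x. Evaluating each term at x = 2:
  Term 0 contributes -3 + 0 · 2 = -3
  Term 1 contributes 7 + 1 · 2 = 9
  Term 2 contributes 9 + 2 · 2 = 13
  Term 3 contributes 7 + 3 · 2 = 13
  Term 4 contributes 0 + 4 · 2 = 8
p(2) = ⊕ of these = min[-3, 9, 13, 13, 8] = -3.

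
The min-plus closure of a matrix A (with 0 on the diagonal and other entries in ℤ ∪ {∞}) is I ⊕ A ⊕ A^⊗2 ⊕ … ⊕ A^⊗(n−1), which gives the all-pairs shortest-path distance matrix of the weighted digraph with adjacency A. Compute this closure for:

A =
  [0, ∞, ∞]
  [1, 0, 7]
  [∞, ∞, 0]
Closure =
  [0, ∞, ∞]
  [1, 0, 7]
  [∞, ∞, 0]

This is the Floyd-Warshall all-pairs shortest-path computation. For each intermediate vertex k = 0, 1, …, 2, update dist[i][j] ← min(dist[i][j], dist[i][k] + dist[k][j]). The final matrix gives, for each (i, j), the minimum total weight of any directed path from i to j (possibly empty when i = j).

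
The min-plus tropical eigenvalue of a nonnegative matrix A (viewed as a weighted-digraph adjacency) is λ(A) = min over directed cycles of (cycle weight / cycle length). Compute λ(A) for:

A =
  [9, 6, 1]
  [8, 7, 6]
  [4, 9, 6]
λ(A) = 5/2

Enumerate directed cycles and compute their means (weight / length). Sample:
  cycle 0 → 0: weight = 9, length = 1, mean = 9/1 ≈ 9.000
  cycle 1 → 1: weight = 7, length = 1, mean = 7/1 ≈ 7.000
  cycle 2 → 2: weight = 6, length = 1, mean = 6/1 ≈ 6.000
  cycle 0 → 1 → 0: weight = 14, length = 2, mean = 14/2 ≈ 7.000
  cycle 0 → 2 → 0: weight = 5, length = 2, mean = 5/2 ≈ 2.500
  cycle 1 → 0 → 1: weight = 14, length = 2, mean = 14/2 ≈ 7.000
Minimum mean = 2.500, attained e.g. along the cycle 0 → 2 → 0 with weight 5 and length 2. So λ(A) = 5/2 = 5/2.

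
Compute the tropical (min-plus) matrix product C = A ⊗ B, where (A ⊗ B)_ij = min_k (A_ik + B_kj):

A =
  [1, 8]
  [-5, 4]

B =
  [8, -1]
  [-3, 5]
A ⊗ B =
  [5, 0]
  [1, -6]

Apply the min-plus product entry-by-entry:
  C[0][0] = min over k of (A[0][0] + B[0][0] = 1 + 8 = 9, A[0][1] + B[1][0] = 8 + -3 = 5) = 5 (attained at k = 1)
  C[0][1] = min over k of (A[0][0] + B[0][1] = 1 + -1 = 0, A[0][1] + B[1][1] = 8 + 5 = 13) = 0 (attained at k = 0)
  C[1][0] = min over k of (A[1][0] + B[0][0] = -5 + 8 = 3, A[1][1] + B[1][0] = 4 + -3 = 1) = 1 (attained at k = 1)
  C[1][1] = min over k of (A[1][0] + B[0][1] = -5 + -1 = -6, A[1][1] + B[1][1] = 4 + 5 = 9) = -6 (attained at k = 0)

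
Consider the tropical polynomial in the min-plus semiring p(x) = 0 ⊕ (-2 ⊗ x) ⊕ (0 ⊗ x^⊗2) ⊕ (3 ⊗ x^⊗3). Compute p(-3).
p(-3) = -6

A tropical monomial a ⊗ x^⊗i evaluates to a + i · x. Evaluating each term at x = -3:
  Term 0 contributes 0 + 0 · -3 = 0
  Term 1 contributes -2 + 1 · -3 = -5
  Term 2 contributes 0 + 2 · -3 = -6
  Term 3 contributes 3 + 3 · -3 = -6
p(-3) = ⊕ of these = min[0, -5, -6, -6] = -6.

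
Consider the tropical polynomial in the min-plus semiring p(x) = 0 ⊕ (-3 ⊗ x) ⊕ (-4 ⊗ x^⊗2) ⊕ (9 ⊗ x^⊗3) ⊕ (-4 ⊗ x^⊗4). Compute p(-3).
p(-3) = -16

A tropical monomial a ⊗ x^⊗i evaluates to a + i · x. Evaluating each term at x = -3:
  Term 0 contributes 0 + 0 · -3 = 0
  Term 1 contributes -3 + 1 · -3 = -6
  Term 2 contributes -4 + 2 · -3 = -10
  Term 3 contributes 9 + 3 · -3 = 0
  Term 4 contributes -4 + 4 · -3 = -16
p(-3) = ⊕ of these = min[0, -6, -10, 0, -16] = -16.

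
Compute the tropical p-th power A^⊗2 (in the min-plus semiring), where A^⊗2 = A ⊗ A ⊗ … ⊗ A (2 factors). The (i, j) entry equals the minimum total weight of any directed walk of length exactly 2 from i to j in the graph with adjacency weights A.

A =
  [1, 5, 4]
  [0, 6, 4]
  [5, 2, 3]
A^⊗2 =
  [2, 6, 5]
  [1, 5, 4]
  [2, 5, 6]

Each entry (A^⊗2)_ij equals the minimum over all length-2 walks i = v_0 → v_1 → … → v_2 = j of Σ_t A[v_t][v_{t+1}]. For example, for (i, j) = (0, 2) we minimise over 3 possible intermediate vertex sequences; the minimum is 5, attained along the walk 0 → 0 → 2.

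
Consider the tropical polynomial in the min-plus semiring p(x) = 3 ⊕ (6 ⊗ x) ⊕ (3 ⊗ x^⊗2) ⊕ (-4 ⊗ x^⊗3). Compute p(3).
p(3) = 3

A tropical monomial a ⊗ x^⊗i evaluates to a + i · x. Evaluating each term at x = 3:
  Term 0 contributes 3 + 0 · 3 = 3
  Term 1 contributes 6 + 1 · 3 = 9
  Term 2 contributes 3 + 2 · 3 = 9
  Term 3 contributes -4 + 3 · 3 = 5
p(3) = ⊕ of these = min[3, 9, 9, 5] = 3.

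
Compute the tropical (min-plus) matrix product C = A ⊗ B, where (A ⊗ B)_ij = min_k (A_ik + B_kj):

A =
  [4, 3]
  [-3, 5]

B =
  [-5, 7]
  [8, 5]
A ⊗ B =
  [-1, 8]
  [-8, 4]

Apply the min-plus product entry-by-entry:
  C[0][0] = min over k of (A[0][0] + B[0][0] = 4 + -5 = -1, A[0][1] + B[1][0] = 3 + 8 = 11) = -1 (attained at k = 0)
  C[0][1] = min over k of (A[0][0] + B[0][1] = 4 + 7 = 11, A[0][1] + B[1][1] = 3 + 5 = 8) = 8 (attained at k = 1)
  C[1][0] = min over k of (A[1][0] + B[0][0] = -3 + -5 = -8, A[1][1] + B[1][0] = 5 + 8 = 13) = -8 (attained at k = 0)
  C[1][1] = min over k of (A[1][0] + B[0][1] = -3 + 7 = 4, A[1][1] + B[1][1] = 5 + 5 = 10) = 4 (attained at k = 0)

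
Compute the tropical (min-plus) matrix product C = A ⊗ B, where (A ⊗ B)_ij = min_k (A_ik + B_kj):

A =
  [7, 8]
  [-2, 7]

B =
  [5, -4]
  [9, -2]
A ⊗ B =
  [12, 3]
  [3, -6]

Apply the min-plus product entry-by-entry:
  C[0][0] = min over k of (A[0][0] + B[0][0] = 7 + 5 = 12, A[0][1] + B[1][0] = 8 + 9 = 17) = 12 (attained at k = 0)
  C[0][1] = min over k of (A[0][0] + B[0][1] = 7 + -4 = 3, A[0][1] + B[1][1] = 8 + -2 = 6) = 3 (attained at k = 0)
  C[1][0] = min over k of (A[1][0] + B[0][0] = -2 + 5 = 3, A[1][1] + B[1][0] = 7 + 9 = 16) = 3 (attained at k = 0)
  C[1][1] = min over k of (A[1][0] + B[0][1] = -2 + -4 = -6, A[1][1] + B[1][1] = 7 + -2 = 5) = -6 (attained at k = 0)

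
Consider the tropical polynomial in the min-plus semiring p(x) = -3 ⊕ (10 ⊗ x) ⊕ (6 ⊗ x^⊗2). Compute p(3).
p(3) = -3

A tropical monomial a ⊗ x^⊗i evaluates to a + i · x. Evaluating each term at x = 3:
  Term 0 contributes -3 + 0 · 3 = -3
  Term 1 contributes 10 + 1 · 3 = 13
  Term 2 contributes 6 + 2 · 3 = 12
p(3) = ⊕ of these = min[-3, 13, 12] = -3.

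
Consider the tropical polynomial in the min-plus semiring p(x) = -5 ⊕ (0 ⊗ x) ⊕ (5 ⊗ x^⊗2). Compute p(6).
p(6) = -5

A tropical monomial a ⊗ x^⊗i evaluates to a + i · x. Evaluating each term at x = 6:
  Term 0 contributes -5 + 0 · 6 = -5
  Term 1 contributes 0 + 1 · 6 = 6
  Term 2 contributes 5 + 2 · 6 = 17
p(6) = ⊕ of these = min[-5, 6, 17] = -5.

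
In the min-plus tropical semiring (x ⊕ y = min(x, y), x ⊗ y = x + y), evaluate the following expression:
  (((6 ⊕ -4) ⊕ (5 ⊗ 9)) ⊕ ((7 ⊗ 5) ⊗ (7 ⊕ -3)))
(((6 ⊕ -4) ⊕ (5 ⊗ 9)) ⊕ ((7 ⊗ 5) ⊗ (7 ⊕ -3))) = -4

Expand innermost to outermost. Recall ⊕ takes the minimum of its arguments and ⊗ takes their sum. Working out the expression (((6 ⊕ -4) ⊕ (5 ⊗ 9)) ⊕ ((7 ⊗ 5) ⊗ (7 ⊕ -3))) gives -4.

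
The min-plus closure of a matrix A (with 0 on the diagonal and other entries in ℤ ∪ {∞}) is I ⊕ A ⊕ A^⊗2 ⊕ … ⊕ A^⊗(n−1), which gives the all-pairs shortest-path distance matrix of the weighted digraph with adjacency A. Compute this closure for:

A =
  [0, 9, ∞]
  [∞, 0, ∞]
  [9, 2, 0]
Closure =
  [0, 9, ∞]
  [∞, 0, ∞]
  [9, 2, 0]

This is the Floyd-Warshall all-pairs shortest-path computation. For each intermediate vertex k = 0, 1, …, 2, update dist[i][j] ← min(dist[i][j], dist[i][k] + dist[k][j]). The final matrix gives, for each (i, j), the minimum total weight of any directed path from i to j (possibly empty when i = j).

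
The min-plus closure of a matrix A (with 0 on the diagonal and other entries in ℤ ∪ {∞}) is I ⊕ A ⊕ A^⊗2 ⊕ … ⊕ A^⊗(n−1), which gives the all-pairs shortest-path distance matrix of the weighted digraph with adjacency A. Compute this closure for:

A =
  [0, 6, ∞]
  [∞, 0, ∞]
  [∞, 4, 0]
Closure =
  [0, 6, ∞]
  [∞, 0, ∞]
  [∞, 4, 0]

This is the Floyd-Warshall all-pairs shortest-path computation. For each intermediate vertex k = 0, 1, …, 2, update dist[i][j] ← min(dist[i][j], dist[i][k] + dist[k][j]). The final matrix gives, for each (i, j), the minimum total weight of any directed path from i to j (possibly empty when i = j).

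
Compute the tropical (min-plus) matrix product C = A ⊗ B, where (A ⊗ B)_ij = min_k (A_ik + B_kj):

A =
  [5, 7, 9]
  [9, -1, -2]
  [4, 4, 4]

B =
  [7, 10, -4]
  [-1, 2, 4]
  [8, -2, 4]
A ⊗ B =
  [6, 7, 1]
  [-2, -4, 2]
  [3, 2, 0]

Apply the min-plus product entry-by-entry:
  C[0][0] = min over k of (A[0][0] + B[0][0] = 5 + 7 = 12, A[0][1] + B[1][0] = 7 + -1 = 6, A[0][2] + B[2][0] = 9 + 8 = 17) = 6 (attained at k = 1)
  C[0][1] = min over k of (A[0][0] + B[0][1] = 5 + 10 = 15, A[0][1] + B[1][1] = 7 + 2 = 9, A[0][2] + B[2][1] = 9 + -2 = 7) = 7 (attained at k = 2)
  C[0][2] = min over k of (A[0][0] + B[0][2] = 5 + -4 = 1, A[0][1] + B[1][2] = 7 + 4 = 11, A[0][2] + B[2][2] = 9 + 4 = 13) = 1 (attained at k = 0)
  C[1][0] = min over k of (A[1][0] + B[0][0] = 9 + 7 = 16, A[1][1] + B[1][0] = -1 + -1 = -2, A[1][2] + B[2][0] = -2 + 8 = 6) = -2 (attained at k = 1)
  C[1][1] = min over k of (A[1][0] + B[0][1] = 9 + 10 = 19, A[1][1] + B[1][1] = -1 + 2 = 1, A[1][2] + B[2][1] = -2 + -2 = -4) = -4 (attained at k = 2)
  C[1][2] = min over k of (A[1][0] + B[0][2] = 9 + -4 = 5, A[1][1] + B[1][2] = -1 + 4 = 3, A[1][2] + B[2][2] = -2 + 4 = 2) = 2 (attained at k = 2)
  C[2][0] = min over k of (A[2][0] + B[0][0] = 4 + 7 = 11, A[2][1] + B[1][0] = 4 + -1 = 3, A[2][2] + B[2][0] = 4 + 8 = 12) = 3 (attained at k = 1)
  C[2][1] = min over k of (A[2][0] + B[0][1] = 4 + 10 = 14, A[2][1] + B[1][1] = 4 + 2 = 6, A[2][2] + B[2][1] = 4 + -2 = 2) = 2 (attained at k = 2)
  C[2][2] = min over k of (A[2][0] + B[0][2] = 4 + -4 = 0, A[2][1] + B[1][2] = 4 + 4 = 8, A[2][2] + B[2][2] = 4 + 4 = 8) = 0 (attained at k = 0)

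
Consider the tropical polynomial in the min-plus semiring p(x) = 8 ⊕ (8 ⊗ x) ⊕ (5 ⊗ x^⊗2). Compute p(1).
p(1) = 7

A tropical monomial a ⊗ x^⊗i evaluates to a + i · x. Evaluating each term at x = 1:
  Term 0 contributes 8 + 0 · 1 = 8
  Term 1 contributes 8 + 1 · 1 = 9
  Term 2 contributes 5 + 2 · 1 = 7
p(1) = ⊕ of these = min[8, 9, 7] = 7.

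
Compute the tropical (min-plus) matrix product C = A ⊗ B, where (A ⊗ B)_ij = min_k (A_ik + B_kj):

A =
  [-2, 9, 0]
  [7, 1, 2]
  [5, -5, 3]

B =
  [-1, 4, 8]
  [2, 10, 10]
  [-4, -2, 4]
A ⊗ B =
  [-4, -2, 4]
  [-2, 0, 6]
  [-3, 1, 5]

Apply the min-plus product entry-by-entry:
  C[0][0] = min over k of (A[0][0] + B[0][0] = -2 + -1 = -3, A[0][1] + B[1][0] = 9 + 2 = 11, A[0][2] + B[2][0] = 0 + -4 = -4) = -4 (attained at k = 2)
  C[0][1] = min over k of (A[0][0] + B[0][1] = -2 + 4 = 2, A[0][1] + B[1][1] = 9 + 10 = 19, A[0][2] + B[2][1] = 0 + -2 = -2) = -2 (attained at k = 2)
  C[0][2] = min over k of (A[0][0] + B[0][2] = -2 + 8 = 6, A[0][1] + B[1][2] = 9 + 10 = 19, A[0][2] + B[2][2] = 0 + 4 = 4) = 4 (attained at k = 2)
  C[1][0] = min over k of (A[1][0] + B[0][0] = 7 + -1 = 6, A[1][1] + B[1][0] = 1 + 2 = 3, A[1][2] + B[2][0] = 2 + -4 = -2) = -2 (attained at k = 2)
  C[1][1] = min over k of (A[1][0] + B[0][1] = 7 + 4 = 11, A[1][1] + B[1][1] = 1 + 10 = 11, A[1][2] + B[2][1] = 2 + -2 = 0) = 0 (attained at k = 2)
  C[1][2] = min over k of (A[1][0] + B[0][2] = 7 + 8 = 15, A[1][1] + B[1][2] = 1 + 10 = 11, A[1][2] + B[2][2] = 2 + 4 = 6) = 6 (attained at k = 2)
  C[2][0] = min over k of (A[2][0] + B[0][0] = 5 + -1 = 4, A[2][1] + B[1][0] = -5 + 2 = -3, A[2][2] + B[2][0] = 3 + -4 = -1) = -3 (attained at k = 1)
  C[2][1] = min over k of (A[2][0] + B[0][1] = 5 + 4 = 9, A[2][1] + B[1][1] = -5 + 10 = 5, A[2][2] + B[2][1] = 3 + -2 = 1) = 1 (attained at k = 2)
  C[2][2] = min over k of (A[2][0] + B[0][2] = 5 + 8 = 13, A[2][1] + B[1][2] = -5 + 10 = 5, A[2][2] + B[2][2] = 3 + 4 = 7) = 5 (attained at k = 1)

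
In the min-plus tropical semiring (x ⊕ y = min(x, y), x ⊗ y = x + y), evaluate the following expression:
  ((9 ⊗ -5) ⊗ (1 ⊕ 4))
((9 ⊗ -5) ⊗ (1 ⊕ 4)) = 5

Expand innermost to outermost. Recall ⊕ takes the minimum of its arguments and ⊗ takes their sum. Working out the expression ((9 ⊗ -5) ⊗ (1 ⊕ 4)) gives 5.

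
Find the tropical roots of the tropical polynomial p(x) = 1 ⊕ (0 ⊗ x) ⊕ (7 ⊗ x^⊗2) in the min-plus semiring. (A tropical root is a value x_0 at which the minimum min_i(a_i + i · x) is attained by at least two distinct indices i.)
Roots: {-7, 1}

Each tropical root is a break point of the lower envelope of the lines y = a_i + i · x (there are 3 lines, with slopes 0, 1, ..., 2). Only the lines that attain the minimum somewhere contribute to roots; other lines are dominated. Here the surviving (envelope) indices are i = 2, i = 1, i = 0.
Intersections between consecutive envelope lines give the roots: for adjacent envelope indices i < j the intersection is x = (a_i − a_j) / (j − i). Reading off the sorted break points: {-7, 1}.
Verification: at each break x_0, at least two indices attain the minimum of min_i(a_i + i · x_0).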